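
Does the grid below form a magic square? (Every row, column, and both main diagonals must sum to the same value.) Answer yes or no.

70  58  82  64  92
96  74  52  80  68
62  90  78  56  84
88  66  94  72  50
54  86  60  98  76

Row 1: 70 + 58 + 82 + 64 + 92 = 366.
Row 2: 96 + 74 + 52 + 80 + 68 = 370.
Row 3: 62 + 90 + 78 + 56 + 84 = 370.
Row 4: 88 + 66 + 94 + 72 + 50 = 370.
Row 5: 54 + 86 + 60 + 98 + 76 = 374.
Column 1: 70 + 96 + 62 + 88 + 54 = 370.
Column 2: 58 + 74 + 90 + 66 + 86 = 374.
Column 3: 82 + 52 + 78 + 94 + 60 = 366.
Column 4: 64 + 80 + 56 + 72 + 98 = 370.
Column 5: 92 + 68 + 84 + 50 + 76 = 370.
Main diagonal: 70 + 74 + 78 + 72 + 76 = 370.
Anti-diagonal: 92 + 80 + 78 + 66 + 54 = 370.

No — column 4 sums to 370 but row 5 sums to 374.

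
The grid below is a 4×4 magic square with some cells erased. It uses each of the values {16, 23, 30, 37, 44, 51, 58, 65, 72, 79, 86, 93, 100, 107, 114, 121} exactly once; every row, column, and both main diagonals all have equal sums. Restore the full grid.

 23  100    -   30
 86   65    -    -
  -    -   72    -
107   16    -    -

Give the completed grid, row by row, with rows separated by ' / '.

23 100 121 30 / 86 65 44 79 / 58 93 72 51 / 107 16 37 114

The 16 entries sum to 1096, so each line sums to 1096/4 = 274.
Row 1 needs 274; the known cells sum to 153, so (1,3) = 121.
Column 1: 23 + 86 + 107 + ? = 274, so (3,1) = 58.
Column 2 needs 274; the known cells sum to 181, so (3,2) = 93.
Main diagonal must total 274; the given cells sum to 160, so (4,4) = 114.
Anti-diagonal: 30 + 93 + 107 + ? = 274, so (2,3) = 44.
Row 2 must total 274; the given cells sum to 195, so (2,4) = 79.
From row 3, 274 − (58 + 93 + 72) gives (3,4) = 51.
From row 4, 274 − (107 + 16 + 114) gives (4,3) = 37.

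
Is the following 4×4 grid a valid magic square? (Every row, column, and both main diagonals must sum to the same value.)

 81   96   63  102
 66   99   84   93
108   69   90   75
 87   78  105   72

Row 1: 81 + 96 + 63 + 102 = 342.
Row 2: 66 + 99 + 84 + 93 = 342.
Row 3: 108 + 69 + 90 + 75 = 342.
Row 4: 87 + 78 + 105 + 72 = 342.
Column 1: 81 + 66 + 108 + 87 = 342.
Column 2: 96 + 99 + 69 + 78 = 342.
Column 3: 63 + 84 + 90 + 105 = 342.
Column 4: 102 + 93 + 75 + 72 = 342.
Main diagonal: 81 + 99 + 90 + 72 = 342.
Anti-diagonal: 102 + 84 + 69 + 87 = 342.
All lines sum to 342.

Yes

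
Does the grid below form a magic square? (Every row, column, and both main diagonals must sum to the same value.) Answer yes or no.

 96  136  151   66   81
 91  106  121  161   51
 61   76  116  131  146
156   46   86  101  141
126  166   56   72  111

No — column 2 sums to 530 but column 4 sums to 531.

Row 1: 96 + 136 + 151 + 66 + 81 = 530.
Row 2: 91 + 106 + 121 + 161 + 51 = 530.
Row 3: 61 + 76 + 116 + 131 + 146 = 530.
Row 4: 156 + 46 + 86 + 101 + 141 = 530.
Row 5: 126 + 166 + 56 + 72 + 111 = 531.
Column 1: 96 + 91 + 61 + 156 + 126 = 530.
Column 2: 136 + 106 + 76 + 46 + 166 = 530.
Column 3: 151 + 121 + 116 + 86 + 56 = 530.
Column 4: 66 + 161 + 131 + 101 + 72 = 531.
Column 5: 81 + 51 + 146 + 141 + 111 = 530.
Main diagonal: 96 + 106 + 116 + 101 + 111 = 530.
Anti-diagonal: 81 + 161 + 116 + 46 + 126 = 530.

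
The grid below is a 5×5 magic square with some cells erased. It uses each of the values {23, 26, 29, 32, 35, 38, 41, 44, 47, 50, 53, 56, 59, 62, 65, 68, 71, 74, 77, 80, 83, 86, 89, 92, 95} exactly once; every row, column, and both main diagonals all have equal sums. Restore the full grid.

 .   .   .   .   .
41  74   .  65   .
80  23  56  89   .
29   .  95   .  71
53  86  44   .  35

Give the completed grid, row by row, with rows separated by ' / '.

92 50 68 26 59 / 41 74 32 65 83 / 80 23 56 89 47 / 29 62 95 38 71 / 53 86 44 77 35

The 25 entries sum to 1475, so each line sums to 1475/5 = 295.
From row 3, 295 − (80 + 23 + 56 + 89) gives (3,5) = 47.
Row 5 must total 295; the given cells sum to 218, so (5,4) = 77.
Column 1 must total 295; the given cells sum to 203, so (1,1) = 92.
Main diagonal must total 295; the given cells sum to 257, so (4,4) = 38.
Row 4 needs 295; the known cells sum to 233, so (4,2) = 62.
The remaining cell in column 2 is (1,2) = 295 − 245 = 50.
Column 4 must total 295; the given cells sum to 269, so (1,4) = 26.
The remaining cell in anti-diagonal is (1,5) = 295 − 236 = 59.
From row 1, 295 − (92 + 50 + 26 + 59) gives (1,3) = 68.
Column 3 needs 295; the known cells sum to 263, so (2,3) = 32.
Column 5: 59 + 47 + 71 + 35 + ? = 295, so (2,5) = 83.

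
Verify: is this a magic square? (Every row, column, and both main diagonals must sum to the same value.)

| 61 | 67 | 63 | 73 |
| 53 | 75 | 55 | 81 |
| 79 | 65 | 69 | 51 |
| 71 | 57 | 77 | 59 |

Yes

Row 1: 61 + 67 + 63 + 73 = 264.
Row 2: 53 + 75 + 55 + 81 = 264.
Row 3: 79 + 65 + 69 + 51 = 264.
Row 4: 71 + 57 + 77 + 59 = 264.
Column 1: 61 + 53 + 79 + 71 = 264.
Column 2: 67 + 75 + 65 + 57 = 264.
Column 3: 63 + 55 + 69 + 77 = 264.
Column 4: 73 + 81 + 51 + 59 = 264.
Main diagonal: 61 + 75 + 69 + 59 = 264.
Anti-diagonal: 73 + 55 + 65 + 71 = 264.
All lines sum to 264.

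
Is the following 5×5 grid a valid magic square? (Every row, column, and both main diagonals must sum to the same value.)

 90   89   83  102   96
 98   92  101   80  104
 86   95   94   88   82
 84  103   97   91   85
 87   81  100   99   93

Row 1: 90 + 89 + 83 + 102 + 96 = 460.
Row 2: 98 + 92 + 101 + 80 + 104 = 475.
Row 3: 86 + 95 + 94 + 88 + 82 = 445.
Row 4: 84 + 103 + 97 + 91 + 85 = 460.
Row 5: 87 + 81 + 100 + 99 + 93 = 460.
Column 1: 90 + 98 + 86 + 84 + 87 = 445.
Column 2: 89 + 92 + 95 + 103 + 81 = 460.
Column 3: 83 + 101 + 94 + 97 + 100 = 475.
Column 4: 102 + 80 + 88 + 91 + 99 = 460.
Column 5: 96 + 104 + 82 + 85 + 93 = 460.
Main diagonal: 90 + 92 + 94 + 91 + 93 = 460.
Anti-diagonal: 96 + 80 + 94 + 103 + 87 = 460.

No — column 4 sums to 460 but row 3 sums to 445.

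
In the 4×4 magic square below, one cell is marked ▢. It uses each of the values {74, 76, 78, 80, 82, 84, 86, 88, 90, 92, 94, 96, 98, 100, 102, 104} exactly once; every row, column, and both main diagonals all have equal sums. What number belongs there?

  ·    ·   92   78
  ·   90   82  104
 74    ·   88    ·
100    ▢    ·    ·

86

The 16 entries sum to 1424, so each line sums to 1424/4 = 356.
Using row 2: 90 + 82 + 104 + ? → (2,1) = 356 − 276 = 80.
Column 1 needs 356; the known cells sum to 254, so (1,1) = 102.
Column 3: 92 + 82 + 88 + ? = 356, so (4,3) = 94.
Main diagonal must total 356; the given cells sum to 280, so (4,4) = 76.
Anti-diagonal must total 356; the given cells sum to 260, so (3,2) = 96.
Using row 1: 102 + 92 + 78 + ? → (1,2) = 356 − 272 = 84.
Row 3: 74 + 96 + 88 + ? = 356, so (3,4) = 98.
Row 4 must total 356; the given cells sum to 270, so (4,2) = 86.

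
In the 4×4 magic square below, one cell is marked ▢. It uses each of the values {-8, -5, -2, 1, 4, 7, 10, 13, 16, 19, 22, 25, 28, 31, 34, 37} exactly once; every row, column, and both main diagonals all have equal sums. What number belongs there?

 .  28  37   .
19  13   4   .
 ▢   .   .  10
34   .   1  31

The 16 entries sum to 232, so each line sums to 232/4 = 58.
Row 2 must total 58; the given cells sum to 36, so (2,4) = 22.
Row 4 must total 58; the given cells sum to 66, so (4,2) = -8.
Column 2 needs 58; the known cells sum to 33, so (3,2) = 25.
The remaining cell in column 3 is (3,3) = 58 − 42 = 16.
Using column 4: 22 + 10 + 31 + ? → (1,4) = 58 − 63 = -5.
Main diagonal: 13 + 16 + 31 + ? = 58, so (1,1) = -2.
Row 3: 25 + 16 + 10 + ? = 58, so (3,1) = 7.

7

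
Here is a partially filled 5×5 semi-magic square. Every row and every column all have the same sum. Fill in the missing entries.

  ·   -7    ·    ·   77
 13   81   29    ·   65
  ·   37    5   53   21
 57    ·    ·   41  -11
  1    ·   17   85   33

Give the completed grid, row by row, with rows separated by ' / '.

Column 5 is already complete: 77 + 65 + 21 + -11 + 33 = 185, so that is the magic constant.
Using row 2: 13 + 81 + 29 + 65 + ? → (2,4) = 185 − 188 = -3.
Row 3 needs 185; the known cells sum to 116, so (3,1) = 69.
Row 5 needs 185; the known cells sum to 136, so (5,2) = 49.
From column 1, 185 − (13 + 69 + 57 + 1) gives (1,1) = 45.
Using column 2: -7 + 81 + 37 + 49 + ? → (4,2) = 185 − 160 = 25.
The remaining cell in column 4 is (1,4) = 185 − 176 = 9.
Using row 1: 45 + (-7) + 9 + 77 + ? → (1,3) = 185 − 124 = 61.
Using row 4: 57 + 25 + 41 + (-11) + ? → (4,3) = 185 − 112 = 73.

45 -7 61 9 77 / 13 81 29 -3 65 / 69 37 5 53 21 / 57 25 73 41 -11 / 1 49 17 85 33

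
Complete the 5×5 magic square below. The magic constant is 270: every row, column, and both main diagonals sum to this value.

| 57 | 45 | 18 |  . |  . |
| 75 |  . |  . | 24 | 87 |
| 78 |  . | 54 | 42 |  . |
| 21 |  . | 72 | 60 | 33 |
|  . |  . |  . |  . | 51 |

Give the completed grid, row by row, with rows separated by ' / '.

57 45 18 81 69 / 75 48 36 24 87 / 78 66 54 42 30 / 21 84 72 60 33 / 39 27 90 63 51

Using row 4: 21 + 72 + 60 + 33 + ? → (4,2) = 270 − 186 = 84.
Column 1: 57 + 75 + 78 + 21 + ? = 270, so (5,1) = 39.
Using main diagonal: 57 + 54 + 60 + 51 + ? → (2,2) = 270 − 222 = 48.
From anti-diagonal, 270 − (24 + 54 + 84 + 39) gives (1,5) = 69.
Row 1: 57 + 45 + 18 + 69 + ? = 270, so (1,4) = 81.
Row 2 needs 270; the known cells sum to 234, so (2,3) = 36.
From column 3, 270 − (18 + 36 + 54 + 72) gives (5,3) = 90.
Column 4 must total 270; the given cells sum to 207, so (5,4) = 63.
The remaining cell in column 5 is (3,5) = 270 − 240 = 30.
Using row 3: 78 + 54 + 42 + 30 + ? → (3,2) = 270 − 204 = 66.
The remaining cell in row 5 is (5,2) = 270 − 243 = 27.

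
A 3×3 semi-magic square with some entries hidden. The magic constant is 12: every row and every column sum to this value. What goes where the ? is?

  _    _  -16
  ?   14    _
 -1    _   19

-11

From row 3, 12 − (-1 + 19) gives (3,2) = -6.
Column 2 needs 12; the known cells sum to 8, so (1,2) = 4.
Column 3 needs 12; the known cells sum to 3, so (2,3) = 9.
Row 1: 4 + (-16) + ? = 12, so (1,1) = 24.
Using row 2: 14 + 9 + ? → (2,1) = 12 − 23 = -11.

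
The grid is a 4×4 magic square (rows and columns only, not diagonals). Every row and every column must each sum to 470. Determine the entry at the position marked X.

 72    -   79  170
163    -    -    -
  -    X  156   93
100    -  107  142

86

Row 1 must total 470; the given cells sum to 321, so (1,2) = 149.
Row 4 needs 470; the known cells sum to 349, so (4,2) = 121.
Column 1 needs 470; the known cells sum to 335, so (3,1) = 135.
Column 3 needs 470; the known cells sum to 342, so (2,3) = 128.
Column 4: 170 + 93 + 142 + ? = 470, so (2,4) = 65.
The remaining cell in row 2 is (2,2) = 470 − 356 = 114.
Row 3: 135 + 156 + 93 + ? = 470, so (3,2) = 86.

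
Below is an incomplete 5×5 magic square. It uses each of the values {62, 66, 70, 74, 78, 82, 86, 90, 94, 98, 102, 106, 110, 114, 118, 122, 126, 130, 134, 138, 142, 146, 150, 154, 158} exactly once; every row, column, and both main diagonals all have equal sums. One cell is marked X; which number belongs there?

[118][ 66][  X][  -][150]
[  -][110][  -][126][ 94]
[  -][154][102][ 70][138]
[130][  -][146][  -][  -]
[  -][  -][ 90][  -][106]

The 25 entries sum to 2750, so each line sums to 2750/5 = 550.
Using row 3: 154 + 102 + 70 + 138 + ? → (3,1) = 550 − 464 = 86.
The remaining cell in column 5 is (4,5) = 550 − 488 = 62.
Using main diagonal: 118 + 110 + 102 + 106 + ? → (4,4) = 550 − 436 = 114.
Row 4: 130 + 146 + 114 + 62 + ? = 550, so (4,2) = 98.
Column 2 must total 550; the given cells sum to 428, so (5,2) = 122.
Using anti-diagonal: 150 + 126 + 102 + 98 + ? → (5,1) = 550 − 476 = 74.
Row 5 needs 550; the known cells sum to 392, so (5,4) = 158.
Column 1 must total 550; the given cells sum to 408, so (2,1) = 142.
Column 4 must total 550; the given cells sum to 468, so (1,4) = 82.
From row 1, 550 − (118 + 66 + 82 + 150) gives (1,3) = 134.

134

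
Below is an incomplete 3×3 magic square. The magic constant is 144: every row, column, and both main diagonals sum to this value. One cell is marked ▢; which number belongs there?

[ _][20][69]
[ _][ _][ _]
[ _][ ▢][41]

76

Row 1 must total 144; the given cells sum to 89, so (1,1) = 55.
From column 3, 144 − (69 + 41) gives (2,3) = 34.
Main diagonal: 55 + 41 + ? = 144, so (2,2) = 48.
Anti-diagonal must total 144; the given cells sum to 117, so (3,1) = 27.
Row 2 needs 144; the known cells sum to 82, so (2,1) = 62.
Row 3: 27 + 41 + ? = 144, so (3,2) = 76.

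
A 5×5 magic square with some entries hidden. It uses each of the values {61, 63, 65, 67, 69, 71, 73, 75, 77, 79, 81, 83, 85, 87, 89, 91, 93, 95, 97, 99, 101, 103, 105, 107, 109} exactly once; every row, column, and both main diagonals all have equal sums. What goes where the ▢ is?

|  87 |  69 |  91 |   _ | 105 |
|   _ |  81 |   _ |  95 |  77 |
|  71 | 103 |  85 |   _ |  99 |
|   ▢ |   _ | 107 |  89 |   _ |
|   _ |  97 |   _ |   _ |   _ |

93

The 25 entries sum to 2125, so each line sums to 2125/5 = 425.
The remaining cell in row 1 is (1,4) = 425 − 352 = 73.
Using row 3: 71 + 103 + 85 + 99 + ? → (3,4) = 425 − 358 = 67.
Using column 2: 69 + 81 + 103 + 97 + ? → (4,2) = 425 − 350 = 75.
The remaining cell in column 4 is (5,4) = 425 − 324 = 101.
Main diagonal: 87 + 81 + 85 + 89 + ? = 425, so (5,5) = 83.
Using anti-diagonal: 105 + 95 + 85 + 75 + ? → (5,1) = 425 − 360 = 65.
Row 5: 65 + 97 + 101 + 83 + ? = 425, so (5,3) = 79.
From column 3, 425 − (91 + 85 + 107 + 79) gives (2,3) = 63.
The remaining cell in column 5 is (4,5) = 425 − 364 = 61.
The remaining cell in row 2 is (2,1) = 425 − 316 = 109.
Row 4 must total 425; the given cells sum to 332, so (4,1) = 93.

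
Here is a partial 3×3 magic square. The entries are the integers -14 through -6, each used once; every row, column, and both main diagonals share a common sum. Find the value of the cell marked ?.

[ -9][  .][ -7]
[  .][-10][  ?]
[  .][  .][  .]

The entries are -14 through -6, which sum to -90, so each line sums to -90/3 = -30.
From row 1, -30 − (-9 + (-7)) gives (1,2) = -14.
Column 2 needs -30; the known cells sum to -24, so (3,2) = -6.
Main diagonal needs -30; the known cells sum to -19, so (3,3) = -11.
From anti-diagonal, -30 − (-7 + (-10)) gives (3,1) = -13.
From column 1, -30 − (-9 + (-13)) gives (2,1) = -8.
From column 3, -30 − (-7 + (-11)) gives (2,3) = -12.

-12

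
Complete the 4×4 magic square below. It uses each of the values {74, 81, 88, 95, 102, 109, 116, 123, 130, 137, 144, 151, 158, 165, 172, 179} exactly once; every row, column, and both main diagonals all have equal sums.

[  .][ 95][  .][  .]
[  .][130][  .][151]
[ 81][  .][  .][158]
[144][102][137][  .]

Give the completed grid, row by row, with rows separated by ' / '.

The 16 entries sum to 2024, so each line sums to 2024/4 = 506.
Row 4 needs 506; the known cells sum to 383, so (4,4) = 123.
Column 2 needs 506; the known cells sum to 327, so (3,2) = 179.
Column 4 needs 506; the known cells sum to 432, so (1,4) = 74.
Using anti-diagonal: 74 + 179 + 144 + ? → (2,3) = 506 − 397 = 109.
Row 2 needs 506; the known cells sum to 390, so (2,1) = 116.
Using row 3: 81 + 179 + 158 + ? → (3,3) = 506 − 418 = 88.
From column 1, 506 − (116 + 81 + 144) gives (1,1) = 165.
From column 3, 506 − (109 + 88 + 137) gives (1,3) = 172.

165 95 172 74 / 116 130 109 151 / 81 179 88 158 / 144 102 137 123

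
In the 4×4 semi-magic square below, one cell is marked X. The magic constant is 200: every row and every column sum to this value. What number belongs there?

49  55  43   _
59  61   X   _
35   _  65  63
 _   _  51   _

The remaining cell in row 1 is (1,4) = 200 − 147 = 53.
Row 3 needs 200; the known cells sum to 163, so (3,2) = 37.
Column 1: 49 + 59 + 35 + ? = 200, so (4,1) = 57.
From column 2, 200 − (55 + 61 + 37) gives (4,2) = 47.
Using column 3: 43 + 65 + 51 + ? → (2,3) = 200 − 159 = 41.

41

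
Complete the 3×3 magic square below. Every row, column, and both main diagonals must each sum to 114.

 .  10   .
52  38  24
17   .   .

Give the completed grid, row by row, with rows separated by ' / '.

From column 1, 114 − (52 + 17) gives (1,1) = 45.
Column 2 needs 114; the known cells sum to 48, so (3,2) = 66.
From main diagonal, 114 − (45 + 38) gives (3,3) = 31.
Anti-diagonal must total 114; the given cells sum to 55, so (1,3) = 59.

45 10 59 / 52 38 24 / 17 66 31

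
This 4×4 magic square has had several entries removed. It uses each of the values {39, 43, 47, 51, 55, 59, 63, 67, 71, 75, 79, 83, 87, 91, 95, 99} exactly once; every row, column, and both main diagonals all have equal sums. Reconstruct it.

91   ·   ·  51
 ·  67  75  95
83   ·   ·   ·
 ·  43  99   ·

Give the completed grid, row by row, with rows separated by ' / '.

The 16 entries sum to 1104, so each line sums to 1104/4 = 276.
Row 2 must total 276; the given cells sum to 237, so (2,1) = 39.
Column 1 needs 276; the known cells sum to 213, so (4,1) = 63.
Anti-diagonal: 51 + 75 + 63 + ? = 276, so (3,2) = 87.
Row 4: 63 + 43 + 99 + ? = 276, so (4,4) = 71.
Column 2 needs 276; the known cells sum to 197, so (1,2) = 79.
Using column 4: 51 + 95 + 71 + ? → (3,4) = 276 − 217 = 59.
Using main diagonal: 91 + 67 + 71 + ? → (3,3) = 276 − 229 = 47.
The remaining cell in row 1 is (1,3) = 276 − 221 = 55.

91 79 55 51 / 39 67 75 95 / 83 87 47 59 / 63 43 99 71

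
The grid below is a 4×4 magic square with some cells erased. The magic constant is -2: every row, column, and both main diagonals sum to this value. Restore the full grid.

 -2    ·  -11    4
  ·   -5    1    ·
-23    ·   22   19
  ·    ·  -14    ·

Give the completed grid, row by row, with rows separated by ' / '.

Using row 1: -2 + (-11) + 4 + ? → (1,2) = -2 − (-9) = 7.
From row 3, -2 − (-23 + 22 + 19) gives (3,2) = -20.
Column 2 needs -2; the known cells sum to -18, so (4,2) = 16.
Main diagonal needs -2; the known cells sum to 15, so (4,4) = -17.
Anti-diagonal must total -2; the given cells sum to -15, so (4,1) = 13.
Column 1: -2 + (-23) + 13 + ? = -2, so (2,1) = 10.
The remaining cell in column 4 is (2,4) = -2 − 6 = -8.

-2 7 -11 4 / 10 -5 1 -8 / -23 -20 22 19 / 13 16 -14 -17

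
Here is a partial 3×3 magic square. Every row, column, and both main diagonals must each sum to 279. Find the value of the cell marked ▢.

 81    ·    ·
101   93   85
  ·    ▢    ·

77

Column 1 must total 279; the given cells sum to 182, so (3,1) = 97.
Main diagonal must total 279; the given cells sum to 174, so (3,3) = 105.
Anti-diagonal: 93 + 97 + ? = 279, so (1,3) = 89.
Using row 1: 81 + 89 + ? → (1,2) = 279 − 170 = 109.
Row 3: 97 + 105 + ? = 279, so (3,2) = 77.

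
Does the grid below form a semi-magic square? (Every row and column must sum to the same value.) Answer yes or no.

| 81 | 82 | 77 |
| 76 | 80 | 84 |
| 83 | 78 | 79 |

Yes

Row 1: 81 + 82 + 77 = 240.
Row 2: 76 + 80 + 84 = 240.
Row 3: 83 + 78 + 79 = 240.
Column 1: 81 + 76 + 83 = 240.
Column 2: 82 + 80 + 78 = 240.
Column 3: 77 + 84 + 79 = 240.
All lines sum to 240.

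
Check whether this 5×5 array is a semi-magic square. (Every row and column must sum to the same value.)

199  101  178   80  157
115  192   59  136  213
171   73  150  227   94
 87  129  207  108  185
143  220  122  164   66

Row 1: 199 + 101 + 178 + 80 + 157 = 715.
Row 2: 115 + 192 + 59 + 136 + 213 = 715.
Row 3: 171 + 73 + 150 + 227 + 94 = 715.
Row 4: 87 + 129 + 207 + 108 + 185 = 716.
Row 5: 143 + 220 + 122 + 164 + 66 = 715.
Column 1: 199 + 115 + 171 + 87 + 143 = 715.
Column 2: 101 + 192 + 73 + 129 + 220 = 715.
Column 3: 178 + 59 + 150 + 207 + 122 = 716.
Column 4: 80 + 136 + 227 + 108 + 164 = 715.
Column 5: 157 + 213 + 94 + 185 + 66 = 715.

No — column 5 sums to 715 but row 4 sums to 716.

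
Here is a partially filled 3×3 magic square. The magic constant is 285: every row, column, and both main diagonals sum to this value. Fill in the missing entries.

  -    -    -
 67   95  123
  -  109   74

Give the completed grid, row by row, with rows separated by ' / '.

Row 3: 109 + 74 + ? = 285, so (3,1) = 102.
Column 1: 67 + 102 + ? = 285, so (1,1) = 116.
From column 2, 285 − (95 + 109) gives (1,2) = 81.
From column 3, 285 − (123 + 74) gives (1,3) = 88.

116 81 88 / 67 95 123 / 102 109 74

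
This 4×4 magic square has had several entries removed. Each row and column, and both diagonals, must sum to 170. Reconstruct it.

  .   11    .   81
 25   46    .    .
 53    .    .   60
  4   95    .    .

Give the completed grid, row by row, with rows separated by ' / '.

88 11 -10 81 / 25 46 67 32 / 53 18 39 60 / 4 95 74 -3

Column 1 must total 170; the given cells sum to 82, so (1,1) = 88.
Column 2 needs 170; the known cells sum to 152, so (3,2) = 18.
Anti-diagonal needs 170; the known cells sum to 103, so (2,3) = 67.
Using row 1: 88 + 11 + 81 + ? → (1,3) = 170 − 180 = -10.
The remaining cell in row 2 is (2,4) = 170 − 138 = 32.
Row 3 must total 170; the given cells sum to 131, so (3,3) = 39.
The remaining cell in column 3 is (4,3) = 170 − 96 = 74.
The remaining cell in column 4 is (4,4) = 170 − 173 = -3.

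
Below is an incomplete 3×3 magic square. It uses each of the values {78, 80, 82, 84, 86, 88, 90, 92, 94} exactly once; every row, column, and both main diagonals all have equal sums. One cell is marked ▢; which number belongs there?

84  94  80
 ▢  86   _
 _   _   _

The 9 entries sum to 774, so each line sums to 774/3 = 258.
Column 2 needs 258; the known cells sum to 180, so (3,2) = 78.
The remaining cell in main diagonal is (3,3) = 258 − 170 = 88.
From anti-diagonal, 258 − (80 + 86) gives (3,1) = 92.
Column 1 needs 258; the known cells sum to 176, so (2,1) = 82.

82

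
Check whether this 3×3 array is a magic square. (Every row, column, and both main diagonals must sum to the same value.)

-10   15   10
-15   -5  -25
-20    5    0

No — column 2 sums to 15 but column 1 sums to -45.

Row 1: -10 + 15 + 10 = 15.
Row 2: -15 + (-5) + (-25) = -45.
Row 3: -20 + 5 + 0 = -15.
Column 1: -10 + (-15) + (-20) = -45.
Column 2: 15 + (-5) + 5 = 15.
Column 3: 10 + (-25) + 0 = -15.
Main diagonal: -10 + (-5) + 0 = -15.
Anti-diagonal: 10 + (-5) + (-20) = -15.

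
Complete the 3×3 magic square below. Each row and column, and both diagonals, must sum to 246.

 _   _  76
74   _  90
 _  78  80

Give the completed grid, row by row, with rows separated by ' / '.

The remaining cell in row 2 is (2,2) = 246 − 164 = 82.
Row 3 must total 246; the given cells sum to 158, so (3,1) = 88.
The remaining cell in column 1 is (1,1) = 246 − 162 = 84.
Using column 2: 82 + 78 + ? → (1,2) = 246 − 160 = 86.

84 86 76 / 74 82 90 / 88 78 80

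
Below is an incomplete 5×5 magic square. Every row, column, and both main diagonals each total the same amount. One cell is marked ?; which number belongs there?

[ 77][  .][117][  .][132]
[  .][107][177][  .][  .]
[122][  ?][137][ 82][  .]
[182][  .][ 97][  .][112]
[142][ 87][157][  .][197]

192

Column 3 is complete and sums to 685; that is the magic constant.
The remaining cell in row 5 is (5,4) = 685 − 583 = 102.
From column 1, 685 − (77 + 122 + 182 + 142) gives (2,1) = 162.
The remaining cell in main diagonal is (4,4) = 685 − 518 = 167.
From row 4, 685 − (182 + 97 + 167 + 112) gives (4,2) = 127.
Anti-diagonal needs 685; the known cells sum to 538, so (2,4) = 147.
Row 2 needs 685; the known cells sum to 593, so (2,5) = 92.
Using column 4: 147 + 82 + 167 + 102 + ? → (1,4) = 685 − 498 = 187.
Column 5 must total 685; the given cells sum to 533, so (3,5) = 152.
Row 1 must total 685; the given cells sum to 513, so (1,2) = 172.
The remaining cell in row 3 is (3,2) = 685 − 493 = 192.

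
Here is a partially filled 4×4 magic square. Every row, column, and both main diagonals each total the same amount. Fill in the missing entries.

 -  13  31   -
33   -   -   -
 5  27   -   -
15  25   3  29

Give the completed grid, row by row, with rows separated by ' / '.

Row 4 is already complete: 15 + 25 + 3 + 29 = 72, so that is the magic constant.
Column 1 must total 72; the given cells sum to 53, so (1,1) = 19.
Column 2: 13 + 27 + 25 + ? = 72, so (2,2) = 7.
From main diagonal, 72 − (19 + 7 + 29) gives (3,3) = 17.
Row 1 must total 72; the given cells sum to 63, so (1,4) = 9.
From row 3, 72 − (5 + 27 + 17) gives (3,4) = 23.
Column 3 needs 72; the known cells sum to 51, so (2,3) = 21.
Using column 4: 9 + 23 + 29 + ? → (2,4) = 72 − 61 = 11.

19 13 31 9 / 33 7 21 11 / 5 27 17 23 / 15 25 3 29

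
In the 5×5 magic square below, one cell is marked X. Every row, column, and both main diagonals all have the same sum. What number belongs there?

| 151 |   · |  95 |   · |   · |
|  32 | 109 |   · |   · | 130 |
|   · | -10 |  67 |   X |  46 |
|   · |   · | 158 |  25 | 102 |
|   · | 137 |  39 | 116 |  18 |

144

Main diagonal is complete and sums to 370; that is the magic constant.
The remaining cell in row 5 is (5,1) = 370 − 310 = 60.
Column 3 must total 370; the given cells sum to 359, so (2,3) = 11.
Column 5: 130 + 46 + 102 + 18 + ? = 370, so (1,5) = 74.
From row 2, 370 − (32 + 109 + 11 + 130) gives (2,4) = 88.
Anti-diagonal: 74 + 88 + 67 + 60 + ? = 370, so (4,2) = 81.
Using row 4: 81 + 158 + 25 + 102 + ? → (4,1) = 370 − 366 = 4.
Column 1 must total 370; the given cells sum to 247, so (3,1) = 123.
From column 2, 370 − (109 + (-10) + 81 + 137) gives (1,2) = 53.
Row 1 needs 370; the known cells sum to 373, so (1,4) = -3.
From row 3, 370 − (123 + (-10) + 67 + 46) gives (3,4) = 144.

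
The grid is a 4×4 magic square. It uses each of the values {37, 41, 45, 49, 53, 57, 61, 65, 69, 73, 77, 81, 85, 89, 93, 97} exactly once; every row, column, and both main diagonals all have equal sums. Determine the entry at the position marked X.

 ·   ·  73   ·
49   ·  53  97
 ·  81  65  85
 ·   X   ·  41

61

The 16 entries sum to 1072, so each line sums to 1072/4 = 268.
Row 2 must total 268; the given cells sum to 199, so (2,2) = 69.
From row 3, 268 − (81 + 65 + 85) gives (3,1) = 37.
Column 3 must total 268; the given cells sum to 191, so (4,3) = 77.
Column 4 needs 268; the known cells sum to 223, so (1,4) = 45.
Using main diagonal: 69 + 65 + 41 + ? → (1,1) = 268 − 175 = 93.
Anti-diagonal must total 268; the given cells sum to 179, so (4,1) = 89.
Using row 1: 93 + 73 + 45 + ? → (1,2) = 268 − 211 = 57.
Using row 4: 89 + 77 + 41 + ? → (4,2) = 268 − 207 = 61.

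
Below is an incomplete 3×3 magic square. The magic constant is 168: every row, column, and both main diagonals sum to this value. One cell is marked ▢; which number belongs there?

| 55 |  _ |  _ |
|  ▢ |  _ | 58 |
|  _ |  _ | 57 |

Column 3 must total 168; the given cells sum to 115, so (1,3) = 53.
Main diagonal must total 168; the given cells sum to 112, so (2,2) = 56.
The remaining cell in anti-diagonal is (3,1) = 168 − 109 = 59.
Row 1: 55 + 53 + ? = 168, so (1,2) = 60.
Row 2 must total 168; the given cells sum to 114, so (2,1) = 54.

54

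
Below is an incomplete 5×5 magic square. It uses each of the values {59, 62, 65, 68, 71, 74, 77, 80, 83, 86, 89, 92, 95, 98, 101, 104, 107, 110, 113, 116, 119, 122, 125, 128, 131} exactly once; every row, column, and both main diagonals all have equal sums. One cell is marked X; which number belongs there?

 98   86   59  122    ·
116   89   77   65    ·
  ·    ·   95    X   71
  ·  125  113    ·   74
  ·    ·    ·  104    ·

83

The 25 entries sum to 2375, so each line sums to 2375/5 = 475.
Using row 1: 98 + 86 + 59 + 122 + ? → (1,5) = 475 − 365 = 110.
Using row 2: 116 + 89 + 77 + 65 + ? → (2,5) = 475 − 347 = 128.
From column 3, 475 − (59 + 77 + 95 + 113) gives (5,3) = 131.
Using column 5: 110 + 128 + 71 + 74 + ? → (5,5) = 475 − 383 = 92.
Main diagonal must total 475; the given cells sum to 374, so (4,4) = 101.
Anti-diagonal: 110 + 65 + 95 + 125 + ? = 475, so (5,1) = 80.
Row 4: 125 + 113 + 101 + 74 + ? = 475, so (4,1) = 62.
Row 5 needs 475; the known cells sum to 407, so (5,2) = 68.
Column 1 needs 475; the known cells sum to 356, so (3,1) = 119.
Column 2 needs 475; the known cells sum to 368, so (3,2) = 107.
Column 4: 122 + 65 + 101 + 104 + ? = 475, so (3,4) = 83.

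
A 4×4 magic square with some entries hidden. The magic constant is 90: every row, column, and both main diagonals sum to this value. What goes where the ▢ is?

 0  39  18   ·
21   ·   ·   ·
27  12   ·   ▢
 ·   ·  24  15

6

Row 1 needs 90; the known cells sum to 57, so (1,4) = 33.
Using column 1: 0 + 21 + 27 + ? → (4,1) = 90 − 48 = 42.
Anti-diagonal: 33 + 12 + 42 + ? = 90, so (2,3) = 3.
Row 4: 42 + 24 + 15 + ? = 90, so (4,2) = 9.
Using column 2: 39 + 12 + 9 + ? → (2,2) = 90 − 60 = 30.
Column 3 must total 90; the given cells sum to 45, so (3,3) = 45.
Row 2 must total 90; the given cells sum to 54, so (2,4) = 36.
The remaining cell in row 3 is (3,4) = 90 − 84 = 6.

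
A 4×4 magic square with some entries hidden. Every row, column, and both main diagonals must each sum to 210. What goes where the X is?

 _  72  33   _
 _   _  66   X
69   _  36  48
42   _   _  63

54

Using row 3: 69 + 36 + 48 + ? → (3,2) = 210 − 153 = 57.
Column 3 needs 210; the known cells sum to 135, so (4,3) = 75.
From anti-diagonal, 210 − (66 + 57 + 42) gives (1,4) = 45.
Using row 1: 72 + 33 + 45 + ? → (1,1) = 210 − 150 = 60.
Row 4: 42 + 75 + 63 + ? = 210, so (4,2) = 30.
Column 1 needs 210; the known cells sum to 171, so (2,1) = 39.
The remaining cell in column 2 is (2,2) = 210 − 159 = 51.
Column 4 must total 210; the given cells sum to 156, so (2,4) = 54.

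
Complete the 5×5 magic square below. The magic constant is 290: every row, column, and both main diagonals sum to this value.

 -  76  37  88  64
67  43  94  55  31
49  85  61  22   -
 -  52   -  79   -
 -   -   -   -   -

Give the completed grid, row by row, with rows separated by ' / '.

The remaining cell in row 1 is (1,1) = 290 − 265 = 25.
From row 3, 290 − (49 + 85 + 61 + 22) gives (3,5) = 73.
Using column 2: 76 + 43 + 85 + 52 + ? → (5,2) = 290 − 256 = 34.
From column 4, 290 − (88 + 55 + 22 + 79) gives (5,4) = 46.
Main diagonal needs 290; the known cells sum to 208, so (5,5) = 82.
Anti-diagonal: 64 + 55 + 61 + 52 + ? = 290, so (5,1) = 58.
Row 5 must total 290; the given cells sum to 220, so (5,3) = 70.
Column 1 needs 290; the known cells sum to 199, so (4,1) = 91.
Column 3 needs 290; the known cells sum to 262, so (4,3) = 28.
From column 5, 290 − (64 + 31 + 73 + 82) gives (4,5) = 40.

25 76 37 88 64 / 67 43 94 55 31 / 49 85 61 22 73 / 91 52 28 79 40 / 58 34 70 46 82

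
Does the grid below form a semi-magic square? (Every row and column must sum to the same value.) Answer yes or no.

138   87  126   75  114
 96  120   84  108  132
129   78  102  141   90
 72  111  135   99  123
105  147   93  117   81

Row 1: 138 + 87 + 126 + 75 + 114 = 540.
Row 2: 96 + 120 + 84 + 108 + 132 = 540.
Row 3: 129 + 78 + 102 + 141 + 90 = 540.
Row 4: 72 + 111 + 135 + 99 + 123 = 540.
Row 5: 105 + 147 + 93 + 117 + 81 = 543.
Column 1: 138 + 96 + 129 + 72 + 105 = 540.
Column 2: 87 + 120 + 78 + 111 + 147 = 543.
Column 3: 126 + 84 + 102 + 135 + 93 = 540.
Column 4: 75 + 108 + 141 + 99 + 117 = 540.
Column 5: 114 + 132 + 90 + 123 + 81 = 540.

No — row 1 sums to 540 but row 5 sums to 543.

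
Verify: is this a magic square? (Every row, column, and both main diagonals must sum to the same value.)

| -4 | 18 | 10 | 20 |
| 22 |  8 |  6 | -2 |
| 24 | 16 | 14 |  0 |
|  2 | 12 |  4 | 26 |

Row 1: -4 + 18 + 10 + 20 = 44.
Row 2: 22 + 8 + 6 + (-2) = 34.
Row 3: 24 + 16 + 14 + 0 = 54.
Row 4: 2 + 12 + 4 + 26 = 44.
Column 1: -4 + 22 + 24 + 2 = 44.
Column 2: 18 + 8 + 16 + 12 = 54.
Column 3: 10 + 6 + 14 + 4 = 34.
Column 4: 20 + (-2) + 0 + 26 = 44.
Main diagonal: -4 + 8 + 14 + 26 = 44.
Anti-diagonal: 20 + 6 + 16 + 2 = 44.

No — column 1 sums to 44 but column 3 sums to 34.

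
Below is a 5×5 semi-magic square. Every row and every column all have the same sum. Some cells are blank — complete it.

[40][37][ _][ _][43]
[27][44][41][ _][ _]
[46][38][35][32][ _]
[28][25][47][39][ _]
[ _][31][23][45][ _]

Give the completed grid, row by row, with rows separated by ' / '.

Column 2 is already complete: 37 + 44 + 38 + 25 + 31 = 175, so that is the magic constant.
Row 3: 46 + 38 + 35 + 32 + ? = 175, so (3,5) = 24.
Using row 4: 28 + 25 + 47 + 39 + ? → (4,5) = 175 − 139 = 36.
Column 1 needs 175; the known cells sum to 141, so (5,1) = 34.
Column 3: 41 + 35 + 47 + 23 + ? = 175, so (1,3) = 29.
Row 1 needs 175; the known cells sum to 149, so (1,4) = 26.
From row 5, 175 − (34 + 31 + 23 + 45) gives (5,5) = 42.
Column 4 needs 175; the known cells sum to 142, so (2,4) = 33.
Using column 5: 43 + 24 + 36 + 42 + ? → (2,5) = 175 − 145 = 30.

40 37 29 26 43 / 27 44 41 33 30 / 46 38 35 32 24 / 28 25 47 39 36 / 34 31 23 45 42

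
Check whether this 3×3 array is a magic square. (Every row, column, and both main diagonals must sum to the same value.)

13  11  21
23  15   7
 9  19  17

Yes

Row 1: 13 + 11 + 21 = 45.
Row 2: 23 + 15 + 7 = 45.
Row 3: 9 + 19 + 17 = 45.
Column 1: 13 + 23 + 9 = 45.
Column 2: 11 + 15 + 19 = 45.
Column 3: 21 + 7 + 17 = 45.
Main diagonal: 13 + 15 + 17 = 45.
Anti-diagonal: 21 + 15 + 9 = 45.
All lines sum to 45.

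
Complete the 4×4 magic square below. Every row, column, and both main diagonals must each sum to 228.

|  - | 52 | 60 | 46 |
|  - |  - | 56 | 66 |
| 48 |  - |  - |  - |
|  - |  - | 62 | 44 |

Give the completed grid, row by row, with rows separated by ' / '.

70 52 60 46 / 42 64 56 66 / 48 58 50 72 / 68 54 62 44

Row 1 needs 228; the known cells sum to 158, so (1,1) = 70.
Column 3 must total 228; the given cells sum to 178, so (3,3) = 50.
Column 4: 46 + 66 + 44 + ? = 228, so (3,4) = 72.
Main diagonal must total 228; the given cells sum to 164, so (2,2) = 64.
Row 2 must total 228; the given cells sum to 186, so (2,1) = 42.
Row 3 must total 228; the given cells sum to 170, so (3,2) = 58.
From column 1, 228 − (70 + 42 + 48) gives (4,1) = 68.
Column 2: 52 + 64 + 58 + ? = 228, so (4,2) = 54.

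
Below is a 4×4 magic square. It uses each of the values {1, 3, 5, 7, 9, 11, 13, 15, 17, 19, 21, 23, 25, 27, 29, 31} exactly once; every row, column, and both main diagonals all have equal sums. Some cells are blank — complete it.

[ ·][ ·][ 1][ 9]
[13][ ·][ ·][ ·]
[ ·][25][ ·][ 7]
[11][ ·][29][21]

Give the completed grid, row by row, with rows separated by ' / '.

The 16 entries sum to 256, so each line sums to 256/4 = 64.
Row 4 must total 64; the given cells sum to 61, so (4,2) = 3.
From column 4, 64 − (9 + 7 + 21) gives (2,4) = 27.
Anti-diagonal: 9 + 25 + 11 + ? = 64, so (2,3) = 19.
Row 2 needs 64; the known cells sum to 59, so (2,2) = 5.
From column 2, 64 − (5 + 25 + 3) gives (1,2) = 31.
Using column 3: 1 + 19 + 29 + ? → (3,3) = 64 − 49 = 15.
Main diagonal: 5 + 15 + 21 + ? = 64, so (1,1) = 23.
Row 3 must total 64; the given cells sum to 47, so (3,1) = 17.

23 31 1 9 / 13 5 19 27 / 17 25 15 7 / 11 3 29 21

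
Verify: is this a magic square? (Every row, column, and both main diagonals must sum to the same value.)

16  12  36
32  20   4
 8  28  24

Row 1: 16 + 12 + 36 = 64.
Row 2: 32 + 20 + 4 = 56.
Row 3: 8 + 28 + 24 = 60.
Column 1: 16 + 32 + 8 = 56.
Column 2: 12 + 20 + 28 = 60.
Column 3: 36 + 4 + 24 = 64.
Main diagonal: 16 + 20 + 24 = 60.
Anti-diagonal: 36 + 20 + 8 = 64.

No — row 2 sums to 56 but anti-diagonal sums to 64.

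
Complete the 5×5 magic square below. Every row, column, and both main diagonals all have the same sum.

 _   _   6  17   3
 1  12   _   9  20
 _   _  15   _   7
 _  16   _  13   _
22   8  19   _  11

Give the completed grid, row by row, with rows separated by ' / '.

14 25 6 17 3 / 1 12 23 9 20 / 18 4 15 21 7 / 10 16 2 13 24 / 22 8 19 5 11

Anti-diagonal is already complete: 3 + 9 + 15 + 16 + 22 = 65, so that is the magic constant.
Row 2 must total 65; the given cells sum to 42, so (2,3) = 23.
The remaining cell in row 5 is (5,4) = 65 − 60 = 5.
Column 3 needs 65; the known cells sum to 63, so (4,3) = 2.
From column 4, 65 − (17 + 9 + 13 + 5) gives (3,4) = 21.
Using column 5: 3 + 20 + 7 + 11 + ? → (4,5) = 65 − 41 = 24.
Using main diagonal: 12 + 15 + 13 + 11 + ? → (1,1) = 65 − 51 = 14.
Using row 1: 14 + 6 + 17 + 3 + ? → (1,2) = 65 − 40 = 25.
Row 4 must total 65; the given cells sum to 55, so (4,1) = 10.
The remaining cell in column 1 is (3,1) = 65 − 47 = 18.
Column 2: 25 + 12 + 16 + 8 + ? = 65, so (3,2) = 4.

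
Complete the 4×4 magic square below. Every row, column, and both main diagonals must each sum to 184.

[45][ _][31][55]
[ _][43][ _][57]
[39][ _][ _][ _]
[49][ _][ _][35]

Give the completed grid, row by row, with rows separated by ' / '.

45 53 31 55 / 51 43 33 57 / 39 47 61 37 / 49 41 59 35

Row 1 must total 184; the given cells sum to 131, so (1,2) = 53.
From column 1, 184 − (45 + 39 + 49) gives (2,1) = 51.
Column 4 must total 184; the given cells sum to 147, so (3,4) = 37.
Main diagonal: 45 + 43 + 35 + ? = 184, so (3,3) = 61.
Row 2 needs 184; the known cells sum to 151, so (2,3) = 33.
Row 3 must total 184; the given cells sum to 137, so (3,2) = 47.
Using column 2: 53 + 43 + 47 + ? → (4,2) = 184 − 143 = 41.
Column 3 needs 184; the known cells sum to 125, so (4,3) = 59.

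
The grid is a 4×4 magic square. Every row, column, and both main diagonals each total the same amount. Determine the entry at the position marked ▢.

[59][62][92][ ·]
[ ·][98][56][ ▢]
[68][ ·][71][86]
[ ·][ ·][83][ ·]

Column 3 is complete and sums to 302; that is the magic constant.
Using row 1: 59 + 62 + 92 + ? → (1,4) = 302 − 213 = 89.
Using row 3: 68 + 71 + 86 + ? → (3,2) = 302 − 225 = 77.
From column 2, 302 − (62 + 98 + 77) gives (4,2) = 65.
Using main diagonal: 59 + 98 + 71 + ? → (4,4) = 302 − 228 = 74.
From anti-diagonal, 302 − (89 + 56 + 77) gives (4,1) = 80.
Column 1: 59 + 68 + 80 + ? = 302, so (2,1) = 95.
Column 4: 89 + 86 + 74 + ? = 302, so (2,4) = 53.

53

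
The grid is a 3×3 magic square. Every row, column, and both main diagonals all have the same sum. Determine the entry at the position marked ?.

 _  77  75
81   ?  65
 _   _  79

Column 3 is complete and sums to 219; that is the magic constant.
Row 1 needs 219; the known cells sum to 152, so (1,1) = 67.
Row 2 needs 219; the known cells sum to 146, so (2,2) = 73.

73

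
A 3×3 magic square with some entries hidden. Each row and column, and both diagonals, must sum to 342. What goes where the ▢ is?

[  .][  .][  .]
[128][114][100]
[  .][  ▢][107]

142

The remaining cell in column 3 is (1,3) = 342 − 207 = 135.
Main diagonal: 114 + 107 + ? = 342, so (1,1) = 121.
The remaining cell in anti-diagonal is (3,1) = 342 − 249 = 93.
The remaining cell in row 1 is (1,2) = 342 − 256 = 86.
Row 3 must total 342; the given cells sum to 200, so (3,2) = 142.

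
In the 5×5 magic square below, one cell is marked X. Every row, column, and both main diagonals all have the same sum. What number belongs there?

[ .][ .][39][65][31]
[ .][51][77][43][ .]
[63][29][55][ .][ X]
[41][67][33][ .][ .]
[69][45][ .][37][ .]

47

Anti-diagonal is complete and sums to 265; that is the magic constant.
From column 2, 265 − (51 + 29 + 67 + 45) gives (1,2) = 73.
From column 3, 265 − (39 + 77 + 55 + 33) gives (5,3) = 61.
From row 1, 265 − (73 + 39 + 65 + 31) gives (1,1) = 57.
Using row 5: 69 + 45 + 61 + 37 + ? → (5,5) = 265 − 212 = 53.
Column 1 needs 265; the known cells sum to 230, so (2,1) = 35.
From main diagonal, 265 − (57 + 51 + 55 + 53) gives (4,4) = 49.
Using row 2: 35 + 51 + 77 + 43 + ? → (2,5) = 265 − 206 = 59.
Using row 4: 41 + 67 + 33 + 49 + ? → (4,5) = 265 − 190 = 75.
Using column 4: 65 + 43 + 49 + 37 + ? → (3,4) = 265 − 194 = 71.
The remaining cell in column 5 is (3,5) = 265 − 218 = 47.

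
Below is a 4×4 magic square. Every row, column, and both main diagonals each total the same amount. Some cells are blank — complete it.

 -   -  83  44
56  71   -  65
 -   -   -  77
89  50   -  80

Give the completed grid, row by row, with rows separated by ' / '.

Column 4 is already complete: 44 + 65 + 77 + 80 = 266, so that is the magic constant.
Row 2 must total 266; the given cells sum to 192, so (2,3) = 74.
Row 4: 89 + 50 + 80 + ? = 266, so (4,3) = 47.
Column 3 must total 266; the given cells sum to 204, so (3,3) = 62.
Using main diagonal: 71 + 62 + 80 + ? → (1,1) = 266 − 213 = 53.
The remaining cell in anti-diagonal is (3,2) = 266 − 207 = 59.
Row 1 must total 266; the given cells sum to 180, so (1,2) = 86.
Using row 3: 59 + 62 + 77 + ? → (3,1) = 266 − 198 = 68.

53 86 83 44 / 56 71 74 65 / 68 59 62 77 / 89 50 47 80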